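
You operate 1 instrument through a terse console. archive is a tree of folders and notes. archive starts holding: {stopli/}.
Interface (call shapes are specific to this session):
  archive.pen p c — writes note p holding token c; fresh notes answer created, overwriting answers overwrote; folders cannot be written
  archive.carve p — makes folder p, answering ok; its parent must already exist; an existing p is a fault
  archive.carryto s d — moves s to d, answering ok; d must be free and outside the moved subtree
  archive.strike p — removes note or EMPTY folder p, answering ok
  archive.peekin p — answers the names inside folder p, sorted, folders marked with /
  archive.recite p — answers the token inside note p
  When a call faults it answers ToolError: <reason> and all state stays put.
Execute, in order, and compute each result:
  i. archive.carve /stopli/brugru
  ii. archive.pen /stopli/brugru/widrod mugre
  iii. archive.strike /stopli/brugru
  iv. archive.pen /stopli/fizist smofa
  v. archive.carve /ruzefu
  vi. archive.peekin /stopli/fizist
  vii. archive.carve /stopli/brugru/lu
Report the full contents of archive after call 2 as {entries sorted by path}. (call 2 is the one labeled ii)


~$ carve p='/stopli/brugru'
[out] ok
~$ pen p='/stopli/brugru/widrod' c='mugre'
[out] created
~$ strike p='/stopli/brugru'
[out] ToolError: not empty
~$ pen p='/stopli/fizist' c='smofa'
[out] created
~$ carve p='/ruzefu'
[out] ok
~$ peekin p='/stopli/fizist'
[out] ToolError: not a directory
~$ carve p='/stopli/brugru/lu'
[out] ok

Answer: {stopli/, stopli/brugru/, stopli/brugru/widrod=mugre}


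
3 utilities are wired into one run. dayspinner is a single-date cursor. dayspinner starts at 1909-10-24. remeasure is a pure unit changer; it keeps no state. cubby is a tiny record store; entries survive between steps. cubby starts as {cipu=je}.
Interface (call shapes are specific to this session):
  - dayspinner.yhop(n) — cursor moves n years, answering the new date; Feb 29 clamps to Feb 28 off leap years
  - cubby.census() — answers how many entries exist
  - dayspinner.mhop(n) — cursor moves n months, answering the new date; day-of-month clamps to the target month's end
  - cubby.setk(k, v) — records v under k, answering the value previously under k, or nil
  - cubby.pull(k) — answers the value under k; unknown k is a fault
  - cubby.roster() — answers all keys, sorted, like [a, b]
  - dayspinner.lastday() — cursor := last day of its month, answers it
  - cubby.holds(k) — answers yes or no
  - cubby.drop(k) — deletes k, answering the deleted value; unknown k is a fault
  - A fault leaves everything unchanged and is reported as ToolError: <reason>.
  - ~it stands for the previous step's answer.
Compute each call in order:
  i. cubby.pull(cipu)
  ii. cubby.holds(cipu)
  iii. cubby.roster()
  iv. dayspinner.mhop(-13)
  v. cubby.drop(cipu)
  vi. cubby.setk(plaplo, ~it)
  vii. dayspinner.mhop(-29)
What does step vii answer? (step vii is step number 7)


Answer: 1906-04-24

Derivation:
> pull k→cipu
  je
> holds k→cipu
  yes
> roster
  [cipu]
> mhop n→-13
  1908-09-24
> drop k→cipu
  je
> setk k→plaplo v→~it
  nil
> mhop n→-29
  1906-04-24


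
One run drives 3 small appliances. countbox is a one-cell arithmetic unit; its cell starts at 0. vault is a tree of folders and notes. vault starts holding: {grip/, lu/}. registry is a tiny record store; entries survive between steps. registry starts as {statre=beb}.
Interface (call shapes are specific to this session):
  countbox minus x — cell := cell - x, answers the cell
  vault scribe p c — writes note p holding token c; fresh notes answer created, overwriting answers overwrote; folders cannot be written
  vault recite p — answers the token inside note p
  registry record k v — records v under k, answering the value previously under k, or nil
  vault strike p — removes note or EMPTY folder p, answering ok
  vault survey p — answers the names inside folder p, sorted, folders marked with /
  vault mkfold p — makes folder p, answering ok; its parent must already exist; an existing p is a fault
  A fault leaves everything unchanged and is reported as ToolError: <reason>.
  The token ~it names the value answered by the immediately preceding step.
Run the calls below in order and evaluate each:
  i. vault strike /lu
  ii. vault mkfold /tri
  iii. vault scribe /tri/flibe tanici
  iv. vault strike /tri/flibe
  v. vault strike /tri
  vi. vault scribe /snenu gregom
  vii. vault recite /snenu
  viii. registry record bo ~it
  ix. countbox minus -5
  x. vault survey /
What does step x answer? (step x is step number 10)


CALL vault strike[p='/lu']
RET  ok
CALL vault mkfold[p='/tri']
RET  ok
CALL vault scribe[p='/tri/flibe'; c='tanici']
RET  created
CALL vault strike[p='/tri/flibe']
RET  ok
CALL vault strike[p='/tri']
RET  ok
CALL vault scribe[p='/snenu'; c='gregom']
RET  created
CALL vault recite[p='/snenu']
RET  gregom
CALL registry record[k='bo'; v='~it']
RET  nil
CALL countbox minus[x='-5']
RET  5
CALL vault survey[p='/']
RET  [grip/, snenu]

Answer: [grip/, snenu]


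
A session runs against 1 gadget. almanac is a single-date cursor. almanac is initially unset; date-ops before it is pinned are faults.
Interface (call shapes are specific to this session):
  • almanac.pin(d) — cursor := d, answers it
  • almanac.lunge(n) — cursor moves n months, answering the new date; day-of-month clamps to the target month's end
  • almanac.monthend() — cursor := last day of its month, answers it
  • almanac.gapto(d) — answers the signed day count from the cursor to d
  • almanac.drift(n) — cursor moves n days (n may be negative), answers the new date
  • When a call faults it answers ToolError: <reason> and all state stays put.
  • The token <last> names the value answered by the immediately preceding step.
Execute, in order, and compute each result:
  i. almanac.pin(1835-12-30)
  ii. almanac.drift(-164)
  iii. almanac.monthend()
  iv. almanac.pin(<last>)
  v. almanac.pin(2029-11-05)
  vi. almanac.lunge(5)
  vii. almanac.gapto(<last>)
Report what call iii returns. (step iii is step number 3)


>>> almanac.pin d→1835-12-30
= 1835-12-30
>>> almanac.drift n→-164
= 1835-07-19
>>> almanac.monthend
= 1835-07-31
>>> almanac.pin d→<last>
= 1835-07-31
>>> almanac.pin d→2029-11-05
= 2029-11-05
>>> almanac.lunge n→5
= 2030-04-05
>>> almanac.gapto d→<last>
= 0

Answer: 1835-07-31


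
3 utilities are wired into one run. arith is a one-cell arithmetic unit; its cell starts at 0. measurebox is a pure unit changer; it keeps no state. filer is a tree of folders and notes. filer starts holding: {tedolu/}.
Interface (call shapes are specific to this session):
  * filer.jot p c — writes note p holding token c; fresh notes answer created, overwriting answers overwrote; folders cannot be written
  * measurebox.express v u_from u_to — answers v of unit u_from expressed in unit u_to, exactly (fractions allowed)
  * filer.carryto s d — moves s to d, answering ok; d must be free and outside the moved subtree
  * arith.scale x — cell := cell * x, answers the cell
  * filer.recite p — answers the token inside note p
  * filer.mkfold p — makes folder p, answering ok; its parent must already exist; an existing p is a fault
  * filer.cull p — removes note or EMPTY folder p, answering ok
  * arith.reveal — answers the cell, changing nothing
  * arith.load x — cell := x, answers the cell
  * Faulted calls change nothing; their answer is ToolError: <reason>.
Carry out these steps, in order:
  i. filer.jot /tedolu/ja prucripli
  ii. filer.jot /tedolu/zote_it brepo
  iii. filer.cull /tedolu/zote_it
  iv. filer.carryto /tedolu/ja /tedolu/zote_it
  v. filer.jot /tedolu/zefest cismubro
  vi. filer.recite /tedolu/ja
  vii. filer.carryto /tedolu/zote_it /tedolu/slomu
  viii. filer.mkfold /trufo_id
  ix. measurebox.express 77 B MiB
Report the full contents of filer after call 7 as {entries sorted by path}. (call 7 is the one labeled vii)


Answer: {tedolu/, tedolu/slomu=prucripli, tedolu/zefest=cismubro}

Derivation:
·→ jot(p='/tedolu/ja', c='prucripli')
·← created
·→ jot(p='/tedolu/zote_it', c='brepo')
·← created
·→ cull(p='/tedolu/zote_it')
·← ok
·→ carryto(s='/tedolu/ja', d='/tedolu/zote_it')
·← ok
·→ jot(p='/tedolu/zefest', c='cismubro')
·← created
·→ recite(p='/tedolu/ja')
·← ToolError: not found
·→ carryto(s='/tedolu/zote_it', d='/tedolu/slomu')
·← ok
·→ mkfold(p='/trufo_id')
·← ok
·→ express(v='77', u_from='B', u_to='MiB')
·← 77/1048576


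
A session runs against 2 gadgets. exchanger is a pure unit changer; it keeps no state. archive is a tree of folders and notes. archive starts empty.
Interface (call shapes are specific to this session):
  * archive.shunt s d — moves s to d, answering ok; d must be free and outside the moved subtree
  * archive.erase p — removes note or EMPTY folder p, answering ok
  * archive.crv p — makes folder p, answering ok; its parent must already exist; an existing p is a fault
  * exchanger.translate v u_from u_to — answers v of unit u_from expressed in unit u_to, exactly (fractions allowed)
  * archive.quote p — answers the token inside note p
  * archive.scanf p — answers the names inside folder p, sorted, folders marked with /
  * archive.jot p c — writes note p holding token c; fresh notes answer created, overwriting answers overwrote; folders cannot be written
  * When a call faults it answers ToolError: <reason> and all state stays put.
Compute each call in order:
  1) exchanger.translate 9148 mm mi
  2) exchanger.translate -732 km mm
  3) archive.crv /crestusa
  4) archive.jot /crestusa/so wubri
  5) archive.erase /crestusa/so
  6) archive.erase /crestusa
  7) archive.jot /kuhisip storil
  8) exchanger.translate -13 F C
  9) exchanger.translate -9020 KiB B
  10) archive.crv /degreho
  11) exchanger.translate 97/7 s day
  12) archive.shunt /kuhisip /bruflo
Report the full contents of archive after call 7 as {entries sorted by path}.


Answer: {kuhisip=storil}

Derivation:
Act: exchanger.translate[v→9148; u_from→mm; u_to→mi]
Obs: 2287/402336
Act: exchanger.translate[v→-732; u_from→km; u_to→mm]
Obs: -732000000
Act: archive.crv[p→/crestusa]
Obs: ok
Act: archive.jot[p→/crestusa/so; c→wubri]
Obs: created
Act: archive.erase[p→/crestusa/so]
Obs: ok
Act: archive.erase[p→/crestusa]
Obs: ok
Act: archive.jot[p→/kuhisip; c→storil]
Obs: created
Act: exchanger.translate[v→-13; u_from→F; u_to→C]
Obs: -25
Act: exchanger.translate[v→-9020; u_from→KiB; u_to→B]
Obs: -9236480
Act: archive.crv[p→/degreho]
Obs: ok
Act: exchanger.translate[v→97/7; u_from→s; u_to→day]
Obs: 97/604800
Act: archive.shunt[s→/kuhisip; d→/bruflo]
Obs: ok


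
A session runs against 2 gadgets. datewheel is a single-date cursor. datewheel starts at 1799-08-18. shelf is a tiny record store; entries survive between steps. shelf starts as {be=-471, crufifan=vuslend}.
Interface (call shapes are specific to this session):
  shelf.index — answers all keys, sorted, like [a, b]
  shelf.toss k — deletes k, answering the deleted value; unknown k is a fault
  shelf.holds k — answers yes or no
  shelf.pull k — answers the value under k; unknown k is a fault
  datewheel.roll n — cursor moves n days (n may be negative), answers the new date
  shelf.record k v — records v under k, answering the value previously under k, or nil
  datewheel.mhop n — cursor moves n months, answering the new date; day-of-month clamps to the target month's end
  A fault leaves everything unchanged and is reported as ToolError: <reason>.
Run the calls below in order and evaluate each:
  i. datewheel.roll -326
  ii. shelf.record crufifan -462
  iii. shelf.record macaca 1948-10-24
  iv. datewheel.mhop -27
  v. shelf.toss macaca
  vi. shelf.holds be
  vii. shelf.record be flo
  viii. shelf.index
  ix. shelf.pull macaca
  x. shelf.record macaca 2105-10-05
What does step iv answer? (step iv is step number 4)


Answer: 1796-06-26

Derivation:
Step: roll[n='-326']
Result: 1798-09-26
Step: record[k='crufifan'; v='-462']
Result: vuslend
Step: record[k='macaca'; v='1948-10-24']
Result: nil
Step: mhop[n='-27']
Result: 1796-06-26
Step: toss[k='macaca']
Result: 1948-10-24
Step: holds[k='be']
Result: yes
Step: record[k='be'; v='flo']
Result: -471
Step: index[]
Result: [be, crufifan]
Step: pull[k='macaca']
Result: ToolError: no such key macaca
Step: record[k='macaca'; v='2105-10-05']
Result: nil


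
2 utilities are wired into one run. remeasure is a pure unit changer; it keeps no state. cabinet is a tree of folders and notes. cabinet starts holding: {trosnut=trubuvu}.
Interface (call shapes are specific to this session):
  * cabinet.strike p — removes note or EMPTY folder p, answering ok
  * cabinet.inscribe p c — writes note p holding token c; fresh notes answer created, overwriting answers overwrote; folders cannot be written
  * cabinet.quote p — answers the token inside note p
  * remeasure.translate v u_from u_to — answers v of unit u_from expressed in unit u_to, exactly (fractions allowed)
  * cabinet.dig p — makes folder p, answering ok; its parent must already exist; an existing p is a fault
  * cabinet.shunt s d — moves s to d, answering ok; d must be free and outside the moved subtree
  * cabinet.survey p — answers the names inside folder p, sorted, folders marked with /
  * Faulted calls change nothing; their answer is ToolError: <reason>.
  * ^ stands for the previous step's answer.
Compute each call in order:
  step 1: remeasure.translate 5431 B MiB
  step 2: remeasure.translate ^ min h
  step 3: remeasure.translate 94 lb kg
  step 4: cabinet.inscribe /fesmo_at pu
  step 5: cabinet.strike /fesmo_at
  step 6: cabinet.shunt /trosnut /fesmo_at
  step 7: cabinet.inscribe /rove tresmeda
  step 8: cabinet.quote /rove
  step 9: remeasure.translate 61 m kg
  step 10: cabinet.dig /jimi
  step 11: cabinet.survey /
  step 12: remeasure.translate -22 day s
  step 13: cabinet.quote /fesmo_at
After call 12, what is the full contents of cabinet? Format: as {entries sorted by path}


Answer: {fesmo_at=trubuvu, jimi/, rove=tresmeda}

Derivation:
→ remeasure.translate(v=5431, u_from=B, u_to=MiB)
← 5431/1048576
→ remeasure.translate(v=^, u_from=min, u_to=h)
← 5431/62914560
→ remeasure.translate(v=94, u_from=lb, u_to=kg)
← 2131884139/50000000
→ cabinet.inscribe(p=/fesmo_at, c=pu)
← created
→ cabinet.strike(p=/fesmo_at)
← ok
→ cabinet.shunt(s=/trosnut, d=/fesmo_at)
← ok
→ cabinet.inscribe(p=/rove, c=tresmeda)
← created
→ cabinet.quote(p=/rove)
← tresmeda
→ remeasure.translate(v=61, u_from=m, u_to=kg)
← ToolError: incompatible units
→ cabinet.dig(p=/jimi)
← ok
→ cabinet.survey(p=/)
← [fesmo_at, jimi/, rove]
→ remeasure.translate(v=-22, u_from=day, u_to=s)
← -1900800
→ cabinet.quote(p=/fesmo_at)
← trubuvu


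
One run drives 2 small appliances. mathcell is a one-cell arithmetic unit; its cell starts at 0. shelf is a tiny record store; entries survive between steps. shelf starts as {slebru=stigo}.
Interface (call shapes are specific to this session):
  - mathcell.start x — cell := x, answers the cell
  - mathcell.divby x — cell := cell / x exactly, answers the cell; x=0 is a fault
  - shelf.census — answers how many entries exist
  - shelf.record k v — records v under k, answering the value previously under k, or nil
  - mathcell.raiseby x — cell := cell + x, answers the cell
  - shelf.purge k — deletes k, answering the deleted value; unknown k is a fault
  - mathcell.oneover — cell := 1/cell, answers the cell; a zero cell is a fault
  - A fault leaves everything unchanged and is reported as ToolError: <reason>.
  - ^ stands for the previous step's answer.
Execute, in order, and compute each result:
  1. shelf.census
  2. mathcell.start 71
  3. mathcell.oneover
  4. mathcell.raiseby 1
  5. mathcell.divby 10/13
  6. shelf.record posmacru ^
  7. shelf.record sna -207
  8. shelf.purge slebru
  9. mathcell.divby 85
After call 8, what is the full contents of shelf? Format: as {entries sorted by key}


Answer: {posmacru=468/355, sna=-207}

Derivation:
;; 1. census() => 1
;; 2. start(71) => 71
;; 3. oneover() => 1/71
;; 4. raiseby(1) => 72/71
;; 5. divby(10/13) => 468/355
;; 6. record(posmacru, ^) => nil
;; 7. record(sna, -207) => nil
;; 8. purge(slebru) => stigo
;; 9. divby(85) => 468/30175


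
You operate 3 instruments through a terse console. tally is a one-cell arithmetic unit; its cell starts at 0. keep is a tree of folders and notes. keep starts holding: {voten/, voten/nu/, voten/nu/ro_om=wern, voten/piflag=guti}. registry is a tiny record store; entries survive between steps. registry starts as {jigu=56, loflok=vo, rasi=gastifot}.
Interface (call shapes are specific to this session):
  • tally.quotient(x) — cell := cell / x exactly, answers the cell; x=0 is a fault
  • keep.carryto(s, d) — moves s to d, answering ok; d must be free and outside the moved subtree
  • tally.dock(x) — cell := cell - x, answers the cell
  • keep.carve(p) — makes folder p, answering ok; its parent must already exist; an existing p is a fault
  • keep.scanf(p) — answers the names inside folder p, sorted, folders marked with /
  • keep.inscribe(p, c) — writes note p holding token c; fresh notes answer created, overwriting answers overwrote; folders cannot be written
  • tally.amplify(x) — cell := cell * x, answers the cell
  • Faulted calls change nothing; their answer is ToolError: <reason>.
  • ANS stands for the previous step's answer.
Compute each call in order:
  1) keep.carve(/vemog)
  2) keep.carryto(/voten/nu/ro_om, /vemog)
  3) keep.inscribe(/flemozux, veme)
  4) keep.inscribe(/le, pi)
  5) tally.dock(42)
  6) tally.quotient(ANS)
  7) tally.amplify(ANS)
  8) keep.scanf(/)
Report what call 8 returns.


Answer: [flemozux, le, vemog/, voten/]

Derivation:
# 1. keep.carve(/vemog) == ok
# 2. keep.carryto(/voten/nu/ro_om, /vemog) == ToolError: exists
# 3. keep.inscribe(/flemozux, veme) == created
# 4. keep.inscribe(/le, pi) == created
# 5. tally.dock(42) == -42
# 6. tally.quotient(ANS) == 1
# 7. tally.amplify(ANS) == 1
# 8. keep.scanf(/) == [flemozux, le, vemog/, voten/]


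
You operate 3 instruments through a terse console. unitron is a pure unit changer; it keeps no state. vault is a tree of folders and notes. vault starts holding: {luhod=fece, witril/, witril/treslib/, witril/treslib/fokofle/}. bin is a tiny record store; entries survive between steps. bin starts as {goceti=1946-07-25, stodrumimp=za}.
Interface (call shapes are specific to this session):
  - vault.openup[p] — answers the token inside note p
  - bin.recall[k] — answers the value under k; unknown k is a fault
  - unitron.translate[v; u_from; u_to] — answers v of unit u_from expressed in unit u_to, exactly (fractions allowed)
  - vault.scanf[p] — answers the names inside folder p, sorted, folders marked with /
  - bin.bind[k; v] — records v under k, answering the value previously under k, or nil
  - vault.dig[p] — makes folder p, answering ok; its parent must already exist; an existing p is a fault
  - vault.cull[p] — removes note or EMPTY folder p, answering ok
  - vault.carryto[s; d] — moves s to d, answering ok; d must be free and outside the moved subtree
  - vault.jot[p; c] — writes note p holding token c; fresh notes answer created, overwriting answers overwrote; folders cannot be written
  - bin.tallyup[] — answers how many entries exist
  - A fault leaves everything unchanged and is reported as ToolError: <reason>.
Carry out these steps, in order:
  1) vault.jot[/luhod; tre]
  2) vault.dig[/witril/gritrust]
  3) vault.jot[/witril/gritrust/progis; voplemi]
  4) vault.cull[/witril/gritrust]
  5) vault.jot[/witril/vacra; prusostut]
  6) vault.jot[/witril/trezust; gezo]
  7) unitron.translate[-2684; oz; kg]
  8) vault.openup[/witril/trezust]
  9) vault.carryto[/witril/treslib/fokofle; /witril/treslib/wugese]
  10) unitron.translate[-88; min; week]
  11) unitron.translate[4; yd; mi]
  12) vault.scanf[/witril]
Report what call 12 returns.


Answer: [gritrust/, treslib/, trezust, vacra]

Derivation:
I try vault.jot on p=/luhod, c=tre, yielding overwrote.
I invoke vault.dig on p=/witril/gritrust: ok.
I call vault.jot on p=/witril/gritrust/progis, c=voplemi, and get created.
I use vault.cull on p=/witril/gritrust: ToolError: not empty.
I run vault.jot on p=/witril/vacra, c=prusostut, yielding created.
Invoking vault.jot on p=/witril/trezust, c=gezo: created.
Using unitron.translate on v=-2684, u_from=oz, u_to=kg, giving -30436048027/400000000.
I use vault.openup on p=/witril/trezust, giving gezo.
Next I call vault.carryto on s=/witril/treslib/fokofle, d=/witril/treslib/wugese, which returns ok.
I run unitron.translate on v=-88, u_from=min, u_to=week, → -11/1260.
Next I call unitron.translate on v=4, u_from=yd, u_to=mi, yielding 1/440.
I call vault.scanf on p=/witril, → [gritrust/, treslib/, trezust, vacra].


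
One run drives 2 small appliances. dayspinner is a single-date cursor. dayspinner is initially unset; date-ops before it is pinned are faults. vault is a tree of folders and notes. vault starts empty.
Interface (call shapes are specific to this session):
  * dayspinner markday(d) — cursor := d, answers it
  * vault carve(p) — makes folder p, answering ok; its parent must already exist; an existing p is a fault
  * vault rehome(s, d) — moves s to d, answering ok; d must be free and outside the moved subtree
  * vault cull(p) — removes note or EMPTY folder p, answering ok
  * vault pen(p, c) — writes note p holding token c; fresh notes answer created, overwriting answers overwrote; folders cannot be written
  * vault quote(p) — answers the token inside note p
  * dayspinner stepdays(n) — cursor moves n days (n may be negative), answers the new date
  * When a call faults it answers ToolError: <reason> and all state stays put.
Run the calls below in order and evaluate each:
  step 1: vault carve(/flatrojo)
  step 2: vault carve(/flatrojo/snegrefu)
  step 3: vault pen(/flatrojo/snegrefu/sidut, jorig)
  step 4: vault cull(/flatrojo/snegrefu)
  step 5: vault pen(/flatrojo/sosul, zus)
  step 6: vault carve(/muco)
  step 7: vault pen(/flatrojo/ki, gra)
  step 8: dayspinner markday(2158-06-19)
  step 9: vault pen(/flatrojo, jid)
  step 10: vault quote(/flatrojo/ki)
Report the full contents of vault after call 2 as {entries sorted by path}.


Answer: {flatrojo/, flatrojo/snegrefu/}

Derivation:
==> vault carve(p=/flatrojo)
<== ok
==> vault carve(p=/flatrojo/snegrefu)
<== ok
==> vault pen(p=/flatrojo/snegrefu/sidut, c=jorig)
<== created
==> vault cull(p=/flatrojo/snegrefu)
<== ToolError: not empty
==> vault pen(p=/flatrojo/sosul, c=zus)
<== created
==> vault carve(p=/muco)
<== ok
==> vault pen(p=/flatrojo/ki, c=gra)
<== created
==> dayspinner markday(d=2158-06-19)
<== 2158-06-19
==> vault pen(p=/flatrojo, c=jid)
<== ToolError: is a directory
==> vault quote(p=/flatrojo/ki)
<== gra


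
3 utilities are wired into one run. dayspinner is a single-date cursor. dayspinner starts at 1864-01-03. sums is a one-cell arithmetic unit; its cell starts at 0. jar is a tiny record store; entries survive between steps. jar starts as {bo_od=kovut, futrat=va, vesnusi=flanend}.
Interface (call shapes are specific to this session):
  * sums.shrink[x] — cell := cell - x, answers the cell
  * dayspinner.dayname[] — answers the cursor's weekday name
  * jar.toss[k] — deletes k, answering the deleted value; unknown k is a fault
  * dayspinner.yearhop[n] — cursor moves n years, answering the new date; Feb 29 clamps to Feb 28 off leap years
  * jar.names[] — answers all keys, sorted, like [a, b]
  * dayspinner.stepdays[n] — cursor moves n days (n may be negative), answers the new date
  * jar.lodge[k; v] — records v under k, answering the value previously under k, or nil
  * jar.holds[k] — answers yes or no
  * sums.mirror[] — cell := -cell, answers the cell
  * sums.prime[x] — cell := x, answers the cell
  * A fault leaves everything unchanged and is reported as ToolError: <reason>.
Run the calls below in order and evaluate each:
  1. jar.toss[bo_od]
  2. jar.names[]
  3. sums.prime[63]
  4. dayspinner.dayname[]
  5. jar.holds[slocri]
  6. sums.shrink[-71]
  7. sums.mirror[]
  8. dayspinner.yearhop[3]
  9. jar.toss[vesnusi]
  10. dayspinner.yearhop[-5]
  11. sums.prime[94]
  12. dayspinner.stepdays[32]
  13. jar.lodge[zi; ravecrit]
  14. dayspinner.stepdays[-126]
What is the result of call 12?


Answer: 1862-02-04

Derivation:
;; 1. toss(k=bo_od) : kovut
;; 2. names() : [futrat, vesnusi]
;; 3. prime(x=63) : 63
;; 4. dayname() : Sunday
;; 5. holds(k=slocri) : no
;; 6. shrink(x=-71) : 134
;; 7. mirror() : -134
;; 8. yearhop(n=3) : 1867-01-03
;; 9. toss(k=vesnusi) : flanend
;; 10. yearhop(n=-5) : 1862-01-03
;; 11. prime(x=94) : 94
;; 12. stepdays(n=32) : 1862-02-04
;; 13. lodge(k=zi, v=ravecrit) : nil
;; 14. stepdays(n=-126) : 1861-10-01


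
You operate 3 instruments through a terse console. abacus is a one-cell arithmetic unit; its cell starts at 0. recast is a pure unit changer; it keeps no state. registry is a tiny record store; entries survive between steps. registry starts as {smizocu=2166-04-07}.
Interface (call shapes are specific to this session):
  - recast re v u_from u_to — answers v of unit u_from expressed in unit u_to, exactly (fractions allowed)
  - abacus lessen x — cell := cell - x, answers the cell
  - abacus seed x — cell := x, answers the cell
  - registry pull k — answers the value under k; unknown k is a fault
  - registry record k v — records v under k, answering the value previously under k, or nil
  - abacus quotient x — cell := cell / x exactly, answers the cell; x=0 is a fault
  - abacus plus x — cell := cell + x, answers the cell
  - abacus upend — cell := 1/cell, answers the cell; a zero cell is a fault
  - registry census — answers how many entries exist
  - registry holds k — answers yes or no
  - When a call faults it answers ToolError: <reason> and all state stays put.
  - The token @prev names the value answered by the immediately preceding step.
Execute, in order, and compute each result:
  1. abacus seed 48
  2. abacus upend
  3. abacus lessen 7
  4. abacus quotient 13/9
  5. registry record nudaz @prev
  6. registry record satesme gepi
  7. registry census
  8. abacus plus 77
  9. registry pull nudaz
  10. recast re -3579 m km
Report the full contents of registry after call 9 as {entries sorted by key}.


Answer: {nudaz=-1005/208, satesme=gepi, smizocu=2166-04-07}

Derivation:
→ abacus seed(x→48)
← 48
→ abacus upend()
← 1/48
→ abacus lessen(x→7)
← -335/48
→ abacus quotient(x→13/9)
← -1005/208
→ registry record(k→nudaz, v→@prev)
← nil
→ registry record(k→satesme, v→gepi)
← nil
→ registry census()
← 3
→ abacus plus(x→77)
← 15011/208
→ registry pull(k→nudaz)
← -1005/208
→ recast re(v→-3579, u_from→m, u_to→km)
← -3579/1000


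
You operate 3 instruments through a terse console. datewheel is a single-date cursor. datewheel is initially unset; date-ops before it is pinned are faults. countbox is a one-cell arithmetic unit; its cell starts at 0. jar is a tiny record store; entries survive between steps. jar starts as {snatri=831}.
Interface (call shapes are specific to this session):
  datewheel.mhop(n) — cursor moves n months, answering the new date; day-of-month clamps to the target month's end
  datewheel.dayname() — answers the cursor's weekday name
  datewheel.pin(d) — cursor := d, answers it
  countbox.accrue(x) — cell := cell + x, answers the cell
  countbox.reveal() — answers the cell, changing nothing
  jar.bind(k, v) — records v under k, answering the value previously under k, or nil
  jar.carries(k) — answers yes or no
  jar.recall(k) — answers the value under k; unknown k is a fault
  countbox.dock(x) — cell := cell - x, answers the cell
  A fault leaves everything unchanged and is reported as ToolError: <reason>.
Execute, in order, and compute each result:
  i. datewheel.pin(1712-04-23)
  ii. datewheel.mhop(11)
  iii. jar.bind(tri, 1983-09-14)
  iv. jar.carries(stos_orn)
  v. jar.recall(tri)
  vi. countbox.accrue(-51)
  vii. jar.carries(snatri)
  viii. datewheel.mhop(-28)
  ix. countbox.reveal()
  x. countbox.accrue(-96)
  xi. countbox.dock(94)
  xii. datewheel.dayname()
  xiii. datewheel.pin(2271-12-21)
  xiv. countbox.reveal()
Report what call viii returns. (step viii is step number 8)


Answer: 1710-11-23

Derivation:
CALL datewheel.pin[d='1712-04-23']
RET  1712-04-23
CALL datewheel.mhop[n='11']
RET  1713-03-23
CALL jar.bind[k='tri'; v='1983-09-14']
RET  nil
CALL jar.carries[k='stos_orn']
RET  no
CALL jar.recall[k='tri']
RET  1983-09-14
CALL countbox.accrue[x='-51']
RET  -51
CALL jar.carries[k='snatri']
RET  yes
CALL datewheel.mhop[n='-28']
RET  1710-11-23
CALL countbox.reveal[]
RET  -51
CALL countbox.accrue[x='-96']
RET  -147
CALL countbox.dock[x='94']
RET  -241
CALL datewheel.dayname[]
RET  Sunday
CALL datewheel.pin[d='2271-12-21']
RET  2271-12-21
CALL countbox.reveal[]
RET  -241


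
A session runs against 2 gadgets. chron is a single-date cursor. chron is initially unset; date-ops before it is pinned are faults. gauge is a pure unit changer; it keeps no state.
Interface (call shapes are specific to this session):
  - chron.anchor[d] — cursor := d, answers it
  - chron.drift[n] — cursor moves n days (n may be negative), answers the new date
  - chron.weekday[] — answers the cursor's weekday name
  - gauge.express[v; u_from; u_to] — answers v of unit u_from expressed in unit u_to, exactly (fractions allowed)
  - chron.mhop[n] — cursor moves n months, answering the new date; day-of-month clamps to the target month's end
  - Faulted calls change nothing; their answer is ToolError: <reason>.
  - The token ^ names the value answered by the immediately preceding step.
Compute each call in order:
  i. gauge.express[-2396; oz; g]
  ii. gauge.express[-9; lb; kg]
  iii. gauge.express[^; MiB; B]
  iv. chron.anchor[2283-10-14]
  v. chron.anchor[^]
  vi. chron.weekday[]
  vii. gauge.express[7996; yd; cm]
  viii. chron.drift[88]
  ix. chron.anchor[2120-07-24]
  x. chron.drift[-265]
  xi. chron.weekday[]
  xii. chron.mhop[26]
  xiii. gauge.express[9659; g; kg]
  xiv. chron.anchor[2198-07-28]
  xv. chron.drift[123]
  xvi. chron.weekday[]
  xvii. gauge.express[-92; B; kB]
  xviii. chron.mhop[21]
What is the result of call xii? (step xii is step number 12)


Then express passing v→-2396, u_from→oz, u_to→g, giving -27170182963/400000.
I invoke express passing v→-9, u_from→lb, u_to→kg, which returns -408233133/100000000.
I try express passing v→^, u_from→MiB, u_to→B, yielding -1672122912768/390625.
Invoking anchor passing d→2283-10-14, and observe 2283-10-14.
I use anchor passing d→^, → 2283-10-14.
Now I run weekday(), and get Sunday.
I run express passing v→7996, u_from→yd, u_to→cm, and get 18278856/25.
Invoking drift passing n→88, → 2284-01-10.
Then anchor passing d→2120-07-24, giving 2120-07-24.
Using drift passing n→-265, and get 2119-11-02.
I try weekday, → Thursday.
I run mhop passing n→26: 2122-01-02.
Using express passing v→9659, u_from→g, u_to→kg, which returns 9659/1000.
Now I run anchor passing d→2198-07-28: 2198-07-28.
I use drift passing n→123, and observe 2198-11-28.
Calling weekday, and observe Wednesday.
I invoke express passing v→-92, u_from→B, u_to→kB, and observe -23/250.
I run mhop passing n→21, yielding 2200-08-28.

Answer: 2122-01-02


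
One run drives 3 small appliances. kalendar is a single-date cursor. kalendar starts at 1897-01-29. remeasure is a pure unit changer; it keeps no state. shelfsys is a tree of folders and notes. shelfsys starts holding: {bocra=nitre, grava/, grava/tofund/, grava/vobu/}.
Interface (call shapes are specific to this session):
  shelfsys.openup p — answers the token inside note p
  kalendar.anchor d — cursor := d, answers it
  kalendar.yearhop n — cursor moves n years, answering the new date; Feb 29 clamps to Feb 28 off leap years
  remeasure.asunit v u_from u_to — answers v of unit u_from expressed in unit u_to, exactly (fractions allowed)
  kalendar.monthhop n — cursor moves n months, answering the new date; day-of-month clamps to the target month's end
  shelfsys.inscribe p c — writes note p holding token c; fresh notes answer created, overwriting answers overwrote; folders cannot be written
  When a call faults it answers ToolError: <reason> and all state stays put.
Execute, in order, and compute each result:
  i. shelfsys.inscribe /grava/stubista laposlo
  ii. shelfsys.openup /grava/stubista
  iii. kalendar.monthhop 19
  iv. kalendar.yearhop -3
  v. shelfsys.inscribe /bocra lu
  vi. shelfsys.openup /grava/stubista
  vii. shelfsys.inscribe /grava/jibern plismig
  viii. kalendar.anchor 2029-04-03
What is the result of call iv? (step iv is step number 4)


→ shelfsys.inscribe(p=/grava/stubista, c=laposlo)
← created
→ shelfsys.openup(p=/grava/stubista)
← laposlo
→ kalendar.monthhop(n=19)
← 1898-08-29
→ kalendar.yearhop(n=-3)
← 1895-08-29
→ shelfsys.inscribe(p=/bocra, c=lu)
← overwrote
→ shelfsys.openup(p=/grava/stubista)
← laposlo
→ shelfsys.inscribe(p=/grava/jibern, c=plismig)
← created
→ kalendar.anchor(d=2029-04-03)
← 2029-04-03

Answer: 1895-08-29


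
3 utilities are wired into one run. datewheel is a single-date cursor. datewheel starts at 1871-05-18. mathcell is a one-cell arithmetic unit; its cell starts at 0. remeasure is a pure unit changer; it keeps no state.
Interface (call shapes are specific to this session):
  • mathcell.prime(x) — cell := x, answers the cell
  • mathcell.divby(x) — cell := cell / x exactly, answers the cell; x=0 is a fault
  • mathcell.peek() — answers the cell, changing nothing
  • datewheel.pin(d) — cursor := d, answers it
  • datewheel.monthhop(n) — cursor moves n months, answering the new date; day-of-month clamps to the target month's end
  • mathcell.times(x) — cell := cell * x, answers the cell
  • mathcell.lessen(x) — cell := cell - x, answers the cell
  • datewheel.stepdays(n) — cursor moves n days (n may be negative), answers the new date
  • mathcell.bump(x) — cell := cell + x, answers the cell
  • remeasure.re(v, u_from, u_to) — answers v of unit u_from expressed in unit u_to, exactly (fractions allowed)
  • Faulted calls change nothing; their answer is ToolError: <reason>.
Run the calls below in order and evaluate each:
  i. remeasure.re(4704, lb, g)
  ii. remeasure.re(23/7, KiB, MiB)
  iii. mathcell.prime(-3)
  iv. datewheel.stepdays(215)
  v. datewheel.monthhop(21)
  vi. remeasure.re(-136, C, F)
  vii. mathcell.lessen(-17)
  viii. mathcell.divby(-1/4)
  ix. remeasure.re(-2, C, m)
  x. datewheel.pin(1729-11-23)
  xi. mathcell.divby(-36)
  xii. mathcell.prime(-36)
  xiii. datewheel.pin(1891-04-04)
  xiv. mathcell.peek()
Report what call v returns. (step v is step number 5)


Answer: 1873-09-19

Derivation:
Do: re[v: 4704; u_from: lb; u_to: g]
See: 6667807839/3125
Do: re[v: 23/7; u_from: KiB; u_to: MiB]
See: 23/7168
Do: prime[x: -3]
See: -3
Do: stepdays[n: 215]
See: 1871-12-19
Do: monthhop[n: 21]
See: 1873-09-19
Do: re[v: -136; u_from: C; u_to: F]
See: -1064/5
Do: lessen[x: -17]
See: 14
Do: divby[x: -1/4]
See: -56
Do: re[v: -2; u_from: C; u_to: m]
See: ToolError: incompatible units
Do: pin[d: 1729-11-23]
See: 1729-11-23
Do: divby[x: -36]
See: 14/9
Do: prime[x: -36]
See: -36
Do: pin[d: 1891-04-04]
See: 1891-04-04
Do: peek[]
See: -36


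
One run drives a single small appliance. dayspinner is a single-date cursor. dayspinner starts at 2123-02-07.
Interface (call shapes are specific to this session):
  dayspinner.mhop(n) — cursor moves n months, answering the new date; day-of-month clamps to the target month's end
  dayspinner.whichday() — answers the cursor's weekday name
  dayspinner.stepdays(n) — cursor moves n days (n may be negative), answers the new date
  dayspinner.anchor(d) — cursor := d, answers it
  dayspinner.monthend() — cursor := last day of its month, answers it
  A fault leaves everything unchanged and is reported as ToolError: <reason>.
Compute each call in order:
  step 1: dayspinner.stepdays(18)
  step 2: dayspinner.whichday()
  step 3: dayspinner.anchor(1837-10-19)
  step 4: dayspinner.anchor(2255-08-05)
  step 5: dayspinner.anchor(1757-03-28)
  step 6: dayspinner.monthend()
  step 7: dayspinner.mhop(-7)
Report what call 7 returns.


! dayspinner.stepdays(n→18) == 2123-02-25
! dayspinner.whichday() == Thursday
! dayspinner.anchor(d→1837-10-19) == 1837-10-19
! dayspinner.anchor(d→2255-08-05) == 2255-08-05
! dayspinner.anchor(d→1757-03-28) == 1757-03-28
! dayspinner.monthend() == 1757-03-31
! dayspinner.mhop(n→-7) == 1756-08-31

Answer: 1756-08-31


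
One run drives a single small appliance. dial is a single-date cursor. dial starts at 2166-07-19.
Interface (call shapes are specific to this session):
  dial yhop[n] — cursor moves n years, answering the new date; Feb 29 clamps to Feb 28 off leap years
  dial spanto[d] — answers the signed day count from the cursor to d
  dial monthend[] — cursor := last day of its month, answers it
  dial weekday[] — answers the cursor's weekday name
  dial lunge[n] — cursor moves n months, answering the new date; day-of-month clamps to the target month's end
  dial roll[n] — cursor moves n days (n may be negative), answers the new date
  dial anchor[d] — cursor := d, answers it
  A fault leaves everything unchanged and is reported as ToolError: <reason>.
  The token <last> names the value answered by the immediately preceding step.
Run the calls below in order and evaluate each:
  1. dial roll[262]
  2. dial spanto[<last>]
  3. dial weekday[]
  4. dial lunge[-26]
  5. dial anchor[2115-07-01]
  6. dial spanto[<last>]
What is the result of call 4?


Answer: 2165-02-07

Derivation:
> dial roll n: 262
  2167-04-07
> dial spanto d: <last>
  0
> dial weekday
  Tuesday
> dial lunge n: -26
  2165-02-07
> dial anchor d: 2115-07-01
  2115-07-01
> dial spanto d: <last>
  0


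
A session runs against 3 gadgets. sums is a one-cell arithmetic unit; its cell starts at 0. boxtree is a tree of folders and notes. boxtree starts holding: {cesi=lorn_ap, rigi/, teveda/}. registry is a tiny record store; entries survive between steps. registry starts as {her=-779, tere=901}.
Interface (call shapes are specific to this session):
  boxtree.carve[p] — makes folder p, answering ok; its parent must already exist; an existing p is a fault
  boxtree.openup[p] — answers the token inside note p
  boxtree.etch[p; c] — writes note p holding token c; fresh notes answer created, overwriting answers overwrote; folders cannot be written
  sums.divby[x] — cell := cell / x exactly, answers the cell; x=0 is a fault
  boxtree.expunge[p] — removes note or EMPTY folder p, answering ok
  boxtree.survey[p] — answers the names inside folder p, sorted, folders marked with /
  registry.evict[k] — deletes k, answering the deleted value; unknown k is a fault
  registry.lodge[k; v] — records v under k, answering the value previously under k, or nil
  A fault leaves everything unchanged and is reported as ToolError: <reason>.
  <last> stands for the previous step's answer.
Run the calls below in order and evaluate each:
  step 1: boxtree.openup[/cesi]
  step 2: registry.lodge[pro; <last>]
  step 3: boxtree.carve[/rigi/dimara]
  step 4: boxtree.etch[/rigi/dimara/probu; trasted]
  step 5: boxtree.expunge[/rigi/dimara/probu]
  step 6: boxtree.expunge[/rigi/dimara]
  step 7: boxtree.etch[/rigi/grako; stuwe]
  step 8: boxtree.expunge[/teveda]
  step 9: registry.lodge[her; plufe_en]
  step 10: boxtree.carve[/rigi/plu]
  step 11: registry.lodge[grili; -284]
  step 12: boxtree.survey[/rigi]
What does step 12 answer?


Answer: [grako, plu/]

Derivation:
I run boxtree.openup on p='/cesi': lorn_ap.
I call registry.lodge on k='pro', v='<last>', → nil.
I invoke boxtree.carve on p='/rigi/dimara', which returns ok.
I invoke boxtree.etch on p='/rigi/dimara/probu', c='trasted', yielding created.
Next I call boxtree.expunge on p='/rigi/dimara/probu': ok.
Using boxtree.expunge on p='/rigi/dimara', and see ok.
I invoke boxtree.etch on p='/rigi/grako', c='stuwe', giving created.
I use boxtree.expunge on p='/teveda', giving ok.
I try registry.lodge on k='her', v='plufe_en', yielding -779.
I invoke boxtree.carve on p='/rigi/plu', which returns ok.
Next I call registry.lodge on k='grili', v='-284', and observe nil.
I try boxtree.survey on p='/rigi', — result: [grako, plu/].
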